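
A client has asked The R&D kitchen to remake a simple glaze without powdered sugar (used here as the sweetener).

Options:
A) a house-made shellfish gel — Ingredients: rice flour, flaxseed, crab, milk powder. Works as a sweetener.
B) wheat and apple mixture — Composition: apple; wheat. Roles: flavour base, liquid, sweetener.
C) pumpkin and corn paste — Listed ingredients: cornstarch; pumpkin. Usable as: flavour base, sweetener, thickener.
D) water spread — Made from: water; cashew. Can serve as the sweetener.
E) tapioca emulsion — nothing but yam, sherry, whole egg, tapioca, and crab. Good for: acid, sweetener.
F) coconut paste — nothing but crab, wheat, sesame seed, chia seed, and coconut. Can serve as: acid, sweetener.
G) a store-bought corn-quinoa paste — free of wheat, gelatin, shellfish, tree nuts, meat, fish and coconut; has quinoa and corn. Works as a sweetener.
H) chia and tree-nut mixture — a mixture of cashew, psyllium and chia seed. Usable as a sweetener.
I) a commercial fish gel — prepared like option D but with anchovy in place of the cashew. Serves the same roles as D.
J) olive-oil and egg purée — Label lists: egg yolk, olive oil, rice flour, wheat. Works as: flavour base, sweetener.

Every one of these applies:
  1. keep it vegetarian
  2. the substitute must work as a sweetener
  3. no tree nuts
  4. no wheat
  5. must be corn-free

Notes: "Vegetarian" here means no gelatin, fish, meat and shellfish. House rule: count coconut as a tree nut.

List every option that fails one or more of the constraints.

A: has crab, so not vegetarian — out
B: has wheat, so not wheat-free — no
C: has cornstarch, so not corn-free — out
D: has cashew, so not tree-nut-free — reject
E: has crab, so not vegetarian — no
F: has crab, so not vegetarian; has wheat, so not wheat-free (and 1 more) — no
G: has corn, so not corn-free — no
H: has cashew, so not tree-nut-free — out
I: has anchovy, so not vegetarian — no
J: has wheat, so not wheat-free — reject

A, B, C, D, E, F, G, H, I, J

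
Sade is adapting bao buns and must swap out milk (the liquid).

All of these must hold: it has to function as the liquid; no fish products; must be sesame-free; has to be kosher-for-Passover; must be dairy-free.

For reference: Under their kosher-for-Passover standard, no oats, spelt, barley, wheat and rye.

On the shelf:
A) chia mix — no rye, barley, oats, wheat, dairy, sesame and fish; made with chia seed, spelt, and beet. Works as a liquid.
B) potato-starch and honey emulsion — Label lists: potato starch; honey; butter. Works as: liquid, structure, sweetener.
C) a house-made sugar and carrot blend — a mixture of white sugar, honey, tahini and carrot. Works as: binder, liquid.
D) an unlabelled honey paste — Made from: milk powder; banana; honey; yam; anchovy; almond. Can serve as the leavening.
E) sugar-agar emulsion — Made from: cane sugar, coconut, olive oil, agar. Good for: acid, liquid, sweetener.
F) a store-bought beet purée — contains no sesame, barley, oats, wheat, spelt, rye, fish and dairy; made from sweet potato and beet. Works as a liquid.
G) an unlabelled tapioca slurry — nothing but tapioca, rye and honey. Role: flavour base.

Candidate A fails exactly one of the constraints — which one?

kosher-for-Passover

usable as a liquid: satisfied
kosher-for-Passover: has spelt — fails
dairy-free: satisfied
sesame-free: satisfied
fish-free: satisfied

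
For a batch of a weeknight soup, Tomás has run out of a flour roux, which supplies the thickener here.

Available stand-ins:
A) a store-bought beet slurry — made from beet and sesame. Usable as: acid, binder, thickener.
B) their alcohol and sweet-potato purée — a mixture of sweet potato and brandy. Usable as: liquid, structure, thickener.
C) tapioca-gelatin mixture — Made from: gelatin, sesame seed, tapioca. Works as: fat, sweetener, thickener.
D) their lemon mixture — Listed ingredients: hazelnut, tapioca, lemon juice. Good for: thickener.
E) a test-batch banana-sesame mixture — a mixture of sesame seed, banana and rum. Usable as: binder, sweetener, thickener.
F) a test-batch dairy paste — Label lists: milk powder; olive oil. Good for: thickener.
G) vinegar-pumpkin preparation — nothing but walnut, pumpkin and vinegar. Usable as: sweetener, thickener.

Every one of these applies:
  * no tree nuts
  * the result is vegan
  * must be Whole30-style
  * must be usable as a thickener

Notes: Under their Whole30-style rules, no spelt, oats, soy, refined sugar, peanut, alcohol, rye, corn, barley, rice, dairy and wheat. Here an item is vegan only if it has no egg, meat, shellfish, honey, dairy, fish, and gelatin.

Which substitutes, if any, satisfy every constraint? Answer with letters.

A: only sesame and beet; none excluded — OK
B: has brandy, so not Whole30-style — no
C: has gelatin, so not vegan — out
D: has hazelnut, so not tree-nut-free — no
E: has rum, so not Whole30-style — no
F: has milk powder, so not Whole30-style; has milk powder, so not vegan — out
G: has walnut, so not tree-nut-free — reject

A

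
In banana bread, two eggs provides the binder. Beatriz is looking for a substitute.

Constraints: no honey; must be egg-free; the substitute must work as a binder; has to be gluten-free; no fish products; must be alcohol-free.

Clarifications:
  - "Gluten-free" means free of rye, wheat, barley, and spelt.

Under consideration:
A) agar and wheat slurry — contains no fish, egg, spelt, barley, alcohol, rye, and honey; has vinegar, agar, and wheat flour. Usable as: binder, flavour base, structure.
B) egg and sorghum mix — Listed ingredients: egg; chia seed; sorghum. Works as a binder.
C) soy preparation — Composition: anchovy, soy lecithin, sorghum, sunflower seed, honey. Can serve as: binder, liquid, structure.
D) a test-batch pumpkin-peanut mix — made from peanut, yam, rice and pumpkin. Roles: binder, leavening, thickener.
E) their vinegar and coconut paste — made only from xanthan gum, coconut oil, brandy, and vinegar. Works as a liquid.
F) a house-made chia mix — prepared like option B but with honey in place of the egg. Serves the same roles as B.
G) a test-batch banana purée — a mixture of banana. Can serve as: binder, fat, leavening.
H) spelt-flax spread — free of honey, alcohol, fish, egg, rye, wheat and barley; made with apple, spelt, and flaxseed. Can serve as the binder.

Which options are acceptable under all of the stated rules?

A: has wheat flour, so not gluten-free — out
B: has egg, so not egg-free — no
C: has honey, so not honey-free; has anchovy, so not fish-free — out
D: nothing on the exclusion list — OK
E: not usable as a binder; has brandy, so not alcohol-free — out
F: has honey, so not honey-free — out
G: only banana; none excluded — valid
H: has spelt, so not gluten-free — out

D, G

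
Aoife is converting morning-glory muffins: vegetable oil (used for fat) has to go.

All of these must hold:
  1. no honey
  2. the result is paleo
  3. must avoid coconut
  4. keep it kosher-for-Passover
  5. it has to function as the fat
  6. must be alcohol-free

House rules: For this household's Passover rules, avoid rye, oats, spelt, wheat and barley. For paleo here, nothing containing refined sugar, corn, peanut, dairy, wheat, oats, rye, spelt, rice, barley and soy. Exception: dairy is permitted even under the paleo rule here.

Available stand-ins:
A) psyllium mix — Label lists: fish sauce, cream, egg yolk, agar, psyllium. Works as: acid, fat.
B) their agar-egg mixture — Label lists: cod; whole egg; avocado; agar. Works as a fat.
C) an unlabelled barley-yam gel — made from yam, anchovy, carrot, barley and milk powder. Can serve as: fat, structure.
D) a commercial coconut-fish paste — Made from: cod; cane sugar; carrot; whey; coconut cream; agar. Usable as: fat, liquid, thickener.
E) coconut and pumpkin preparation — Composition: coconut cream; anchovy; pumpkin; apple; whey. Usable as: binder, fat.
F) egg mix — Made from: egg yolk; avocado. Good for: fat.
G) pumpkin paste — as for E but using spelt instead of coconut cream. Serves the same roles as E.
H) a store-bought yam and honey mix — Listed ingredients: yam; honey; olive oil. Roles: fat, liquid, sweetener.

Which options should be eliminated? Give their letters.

A: dairy is permitted under the paleo carve-out; nothing else excluded — valid
B: works as a fat, no honey, no alcohol — OK
C: has barley, so not kosher-for-Passover; has barley, so not paleo — reject
D: has cane sugar, so not paleo; has coconut cream, so not coconut-free — no
E: has coconut cream, so not coconut-free — out
F: only egg yolk and avocado; none excluded — OK
G: has spelt, so not kosher-for-Passover; has spelt, so not paleo — no
H: has honey, so not honey-free — reject

C, D, E, G, H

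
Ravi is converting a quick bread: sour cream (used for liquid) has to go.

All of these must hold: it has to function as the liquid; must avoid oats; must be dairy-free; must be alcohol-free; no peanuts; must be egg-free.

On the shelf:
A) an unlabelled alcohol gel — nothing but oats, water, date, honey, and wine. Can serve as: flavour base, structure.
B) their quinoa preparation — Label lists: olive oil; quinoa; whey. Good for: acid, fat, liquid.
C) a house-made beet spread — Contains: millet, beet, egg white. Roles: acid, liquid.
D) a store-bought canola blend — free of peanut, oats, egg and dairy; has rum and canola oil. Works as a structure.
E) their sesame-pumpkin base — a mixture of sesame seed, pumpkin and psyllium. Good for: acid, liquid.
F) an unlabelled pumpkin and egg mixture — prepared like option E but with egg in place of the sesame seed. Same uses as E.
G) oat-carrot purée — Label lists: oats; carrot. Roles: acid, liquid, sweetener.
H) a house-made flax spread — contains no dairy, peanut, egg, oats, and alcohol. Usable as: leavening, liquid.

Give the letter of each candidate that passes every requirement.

E, H

A: not usable as a liquid; has oats, so not oat-free (and 1 more) — reject
B: has whey, so not dairy-free — no
C: has egg white, so not egg-free — reject
D: not usable as a liquid; has rum, so not alcohol-free — no
E: every rule checks out — OK
F: has egg, so not egg-free — out
G: has oats, so not oat-free — no
H: works as a liquid, no alcohol, no egg — OK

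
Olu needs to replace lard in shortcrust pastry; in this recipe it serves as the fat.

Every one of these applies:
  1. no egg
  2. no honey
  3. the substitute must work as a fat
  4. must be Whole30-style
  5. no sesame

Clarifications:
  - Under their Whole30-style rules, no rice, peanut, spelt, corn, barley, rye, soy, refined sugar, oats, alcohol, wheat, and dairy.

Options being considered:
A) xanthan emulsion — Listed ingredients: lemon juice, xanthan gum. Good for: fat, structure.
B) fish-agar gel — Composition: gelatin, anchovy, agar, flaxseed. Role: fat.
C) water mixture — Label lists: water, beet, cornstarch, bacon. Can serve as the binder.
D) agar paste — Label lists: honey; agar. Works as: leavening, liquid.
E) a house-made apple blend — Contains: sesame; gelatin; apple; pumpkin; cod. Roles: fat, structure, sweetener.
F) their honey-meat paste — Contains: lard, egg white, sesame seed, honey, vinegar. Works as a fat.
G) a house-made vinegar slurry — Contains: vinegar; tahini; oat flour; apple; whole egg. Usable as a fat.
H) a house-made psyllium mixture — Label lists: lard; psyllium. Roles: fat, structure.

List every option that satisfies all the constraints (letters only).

A: all constraints satisfied — valid
B: Whole30-style, no honey — valid
C: not usable as a fat; has cornstarch, so not Whole30-style — reject
D: not usable as a fat; has honey, so not honey-free — no
E: has sesame, so not sesame-free — reject
F: has honey, so not honey-free; has sesame seed, so not sesame-free (and 1 more) — reject
G: has oat flour, so not Whole30-style; has tahini, so not sesame-free (and 1 more) — reject
H: only lard and psyllium; none excluded — keep

A, B, H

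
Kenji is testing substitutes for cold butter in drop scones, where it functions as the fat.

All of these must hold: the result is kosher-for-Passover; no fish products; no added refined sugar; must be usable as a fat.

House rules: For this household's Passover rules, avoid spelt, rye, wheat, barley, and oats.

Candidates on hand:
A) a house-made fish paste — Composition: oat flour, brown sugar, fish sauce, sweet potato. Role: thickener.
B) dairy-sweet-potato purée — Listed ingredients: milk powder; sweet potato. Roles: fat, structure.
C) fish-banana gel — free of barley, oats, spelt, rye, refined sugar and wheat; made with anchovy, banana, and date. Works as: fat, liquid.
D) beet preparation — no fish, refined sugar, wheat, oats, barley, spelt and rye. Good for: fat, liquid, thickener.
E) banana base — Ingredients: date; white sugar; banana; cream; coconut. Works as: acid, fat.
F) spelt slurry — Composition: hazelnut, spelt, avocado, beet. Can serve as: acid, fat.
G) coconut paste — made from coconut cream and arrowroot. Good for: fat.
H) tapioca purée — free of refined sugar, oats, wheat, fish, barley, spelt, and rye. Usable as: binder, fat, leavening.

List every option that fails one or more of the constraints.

A, C, E, F

A: not usable as a fat; has oat flour, so not kosher-for-Passover (and 2 more) — reject
B: only milk powder and sweet potato; none excluded — valid
C: has anchovy, so not fish-free — reject
D: no refined sugar, kosher-for-Passover — keep
E: has white sugar, so not no-added-sugar — out
F: has spelt, so not kosher-for-Passover — no
G: only coconut cream and arrowroot; none excluded — valid
H: nothing on the exclusion list — keep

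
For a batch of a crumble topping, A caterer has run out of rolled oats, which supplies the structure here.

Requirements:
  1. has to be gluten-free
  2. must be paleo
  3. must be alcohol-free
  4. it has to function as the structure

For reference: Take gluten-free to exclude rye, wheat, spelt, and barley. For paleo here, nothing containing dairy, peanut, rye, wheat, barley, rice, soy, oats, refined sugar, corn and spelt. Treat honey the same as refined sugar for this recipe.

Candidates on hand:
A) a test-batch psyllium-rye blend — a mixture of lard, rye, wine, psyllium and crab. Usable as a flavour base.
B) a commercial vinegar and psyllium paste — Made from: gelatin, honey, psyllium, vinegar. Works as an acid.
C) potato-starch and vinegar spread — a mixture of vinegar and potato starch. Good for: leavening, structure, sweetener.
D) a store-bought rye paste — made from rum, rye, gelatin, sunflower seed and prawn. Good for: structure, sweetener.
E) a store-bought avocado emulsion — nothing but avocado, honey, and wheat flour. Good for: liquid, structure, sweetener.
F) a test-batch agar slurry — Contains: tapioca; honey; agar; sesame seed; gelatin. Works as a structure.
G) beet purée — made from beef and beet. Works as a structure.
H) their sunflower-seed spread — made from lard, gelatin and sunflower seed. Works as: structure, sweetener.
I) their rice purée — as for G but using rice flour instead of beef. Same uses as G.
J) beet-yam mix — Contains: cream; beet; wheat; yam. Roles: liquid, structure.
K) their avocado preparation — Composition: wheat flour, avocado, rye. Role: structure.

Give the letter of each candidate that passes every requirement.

C, G, H

A: not usable as a structure; has rye, so not gluten-free (and 2 more) — out
B: not usable as a structure; has honey, so not paleo — out
C: works as a structure, gluten-free, no alcohol — valid
D: has rye, so not gluten-free; has rye, so not paleo (and 1 more) — no
E: has wheat flour, so not gluten-free; has honey, so not paleo — no
F: has honey, so not paleo — out
G: paleo, no alcohol — OK
H: only gelatin, lard and sunflower seed; none excluded — keep
I: has rice flour, so not paleo — out
J: has wheat, so not gluten-free; has cream, so not paleo — no
K: has rye, so not gluten-free; has rye, so not paleo — no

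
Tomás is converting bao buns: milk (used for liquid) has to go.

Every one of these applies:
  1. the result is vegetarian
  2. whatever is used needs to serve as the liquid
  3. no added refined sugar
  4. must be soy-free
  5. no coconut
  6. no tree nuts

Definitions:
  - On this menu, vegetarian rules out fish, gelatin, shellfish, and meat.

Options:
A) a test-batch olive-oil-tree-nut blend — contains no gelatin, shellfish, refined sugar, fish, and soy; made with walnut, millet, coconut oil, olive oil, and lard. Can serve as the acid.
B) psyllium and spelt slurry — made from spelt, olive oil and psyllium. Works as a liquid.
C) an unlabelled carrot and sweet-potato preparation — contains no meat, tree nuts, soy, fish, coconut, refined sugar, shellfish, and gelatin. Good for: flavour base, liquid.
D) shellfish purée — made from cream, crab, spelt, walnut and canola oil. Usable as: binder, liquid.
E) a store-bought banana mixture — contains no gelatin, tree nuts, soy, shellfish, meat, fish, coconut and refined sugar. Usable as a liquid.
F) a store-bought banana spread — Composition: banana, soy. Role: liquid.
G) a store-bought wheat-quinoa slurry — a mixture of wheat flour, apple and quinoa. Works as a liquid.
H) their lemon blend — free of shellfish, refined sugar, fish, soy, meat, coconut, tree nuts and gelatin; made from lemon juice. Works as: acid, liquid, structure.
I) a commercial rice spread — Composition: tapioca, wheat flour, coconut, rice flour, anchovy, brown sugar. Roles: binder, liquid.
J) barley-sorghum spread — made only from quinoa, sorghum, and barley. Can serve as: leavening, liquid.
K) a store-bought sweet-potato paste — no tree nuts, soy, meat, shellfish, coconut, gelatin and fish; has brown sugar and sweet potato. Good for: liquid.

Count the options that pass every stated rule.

A: not usable as a liquid; has lard, so not vegetarian (and 2 more) — out
B: only spelt, psyllium, and olive oil; none excluded — keep
C: nothing on the exclusion list — OK
D: has crab, so not vegetarian; has walnut, so not tree-nut-free — reject
E: all constraints satisfied — OK
F: has soy, so not soy-free — out
G: only wheat flour, quinoa and apple; none excluded — OK
H: works as a liquid, no soy, no refined sugar — OK
I: has anchovy, so not vegetarian; has coconut, so not coconut-free (and 1 more) — reject
J: every rule checks out — valid
K: has brown sugar, so not no-added-sugar — reject

6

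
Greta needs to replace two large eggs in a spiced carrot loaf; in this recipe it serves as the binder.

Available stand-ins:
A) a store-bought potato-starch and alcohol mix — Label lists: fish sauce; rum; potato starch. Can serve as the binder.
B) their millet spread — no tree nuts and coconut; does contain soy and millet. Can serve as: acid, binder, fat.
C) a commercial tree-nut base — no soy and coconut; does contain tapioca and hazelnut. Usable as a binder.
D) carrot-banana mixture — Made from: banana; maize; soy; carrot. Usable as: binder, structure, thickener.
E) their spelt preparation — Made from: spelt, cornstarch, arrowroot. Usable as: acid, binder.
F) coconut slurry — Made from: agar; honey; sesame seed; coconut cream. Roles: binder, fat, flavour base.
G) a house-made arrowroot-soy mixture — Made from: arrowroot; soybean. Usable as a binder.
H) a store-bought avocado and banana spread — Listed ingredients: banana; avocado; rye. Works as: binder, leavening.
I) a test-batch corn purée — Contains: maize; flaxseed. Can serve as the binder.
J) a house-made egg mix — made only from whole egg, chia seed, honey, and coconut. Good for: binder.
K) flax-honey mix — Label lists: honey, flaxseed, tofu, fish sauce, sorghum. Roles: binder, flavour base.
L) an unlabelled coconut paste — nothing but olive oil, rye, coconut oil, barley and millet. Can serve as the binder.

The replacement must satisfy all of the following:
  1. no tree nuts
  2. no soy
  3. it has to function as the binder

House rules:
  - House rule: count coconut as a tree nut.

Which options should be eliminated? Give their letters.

B, C, D, F, G, J, K, L

A: no soy, tree-nut-free — valid
B: has soy, so not soy-free — no
C: has hazelnut, so not tree-nut-free — out
D: has soy, so not soy-free — reject
E: every rule checks out — OK
F: has coconut cream, so not tree-nut-free — out
G: has soybean, so not soy-free — no
H: all constraints satisfied — keep
I: nothing on the exclusion list — OK
J: has coconut, so not tree-nut-free — no
K: has tofu, so not soy-free — out
L: has coconut oil, so not tree-nut-free — out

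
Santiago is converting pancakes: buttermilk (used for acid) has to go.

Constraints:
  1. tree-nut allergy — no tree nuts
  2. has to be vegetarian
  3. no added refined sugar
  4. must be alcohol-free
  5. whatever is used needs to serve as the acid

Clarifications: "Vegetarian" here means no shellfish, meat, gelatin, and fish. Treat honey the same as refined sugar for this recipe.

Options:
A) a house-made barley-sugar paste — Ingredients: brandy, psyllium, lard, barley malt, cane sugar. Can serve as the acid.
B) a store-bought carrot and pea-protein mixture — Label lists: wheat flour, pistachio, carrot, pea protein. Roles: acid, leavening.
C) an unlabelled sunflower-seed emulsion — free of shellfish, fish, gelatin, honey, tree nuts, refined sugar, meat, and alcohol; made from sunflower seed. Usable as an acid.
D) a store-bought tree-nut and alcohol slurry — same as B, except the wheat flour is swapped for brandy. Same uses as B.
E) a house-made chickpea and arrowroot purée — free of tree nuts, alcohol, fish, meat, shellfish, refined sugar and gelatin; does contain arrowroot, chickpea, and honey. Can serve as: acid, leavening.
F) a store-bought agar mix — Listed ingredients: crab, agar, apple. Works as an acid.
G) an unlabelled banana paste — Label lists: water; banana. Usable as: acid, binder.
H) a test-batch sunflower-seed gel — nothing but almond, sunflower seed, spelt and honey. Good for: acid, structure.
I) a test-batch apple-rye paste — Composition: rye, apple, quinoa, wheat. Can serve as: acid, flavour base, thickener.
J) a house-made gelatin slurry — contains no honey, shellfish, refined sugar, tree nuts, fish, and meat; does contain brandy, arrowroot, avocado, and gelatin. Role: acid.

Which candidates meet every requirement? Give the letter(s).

A: has lard, so not vegetarian; has brandy, so not alcohol-free (and 1 more) — out
B: has pistachio, so not tree-nut-free — reject
C: works as an acid, no alcohol, no tree nuts — valid
D: has pistachio, so not tree-nut-free; has brandy, so not alcohol-free — reject
E: has honey, so not no-added-sugar — no
F: has crab, so not vegetarian — reject
G: only water and banana; none excluded — OK
H: has almond, so not tree-nut-free; has honey, so not no-added-sugar — reject
I: works as an acid, no-added-sugar, vegetarian — keep
J: has gelatin, so not vegetarian; has brandy, so not alcohol-free — reject

C, G, I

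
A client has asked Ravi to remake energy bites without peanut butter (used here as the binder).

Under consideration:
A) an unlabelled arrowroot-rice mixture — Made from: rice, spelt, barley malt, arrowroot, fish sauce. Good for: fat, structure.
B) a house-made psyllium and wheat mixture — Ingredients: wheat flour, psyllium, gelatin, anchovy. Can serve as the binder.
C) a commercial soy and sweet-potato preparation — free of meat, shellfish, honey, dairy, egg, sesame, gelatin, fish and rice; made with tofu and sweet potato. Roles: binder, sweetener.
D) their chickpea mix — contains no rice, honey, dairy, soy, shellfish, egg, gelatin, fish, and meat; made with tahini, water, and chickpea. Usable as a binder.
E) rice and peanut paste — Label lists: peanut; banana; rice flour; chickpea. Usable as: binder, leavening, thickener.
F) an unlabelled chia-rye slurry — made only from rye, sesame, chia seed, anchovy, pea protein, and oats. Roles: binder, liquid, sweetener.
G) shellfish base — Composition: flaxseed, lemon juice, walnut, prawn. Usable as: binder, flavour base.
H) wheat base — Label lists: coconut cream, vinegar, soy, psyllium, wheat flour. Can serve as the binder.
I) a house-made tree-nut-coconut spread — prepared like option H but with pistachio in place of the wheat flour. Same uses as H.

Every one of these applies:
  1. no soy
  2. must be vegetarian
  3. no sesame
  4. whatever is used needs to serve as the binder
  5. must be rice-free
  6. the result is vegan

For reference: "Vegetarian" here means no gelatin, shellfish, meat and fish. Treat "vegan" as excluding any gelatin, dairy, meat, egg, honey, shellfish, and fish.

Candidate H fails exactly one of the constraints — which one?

usable as a binder: satisfied
vegetarian: satisfied
vegan: satisfied
soy-free: has soy — fails
sesame-free: satisfied
rice-free: satisfied

soy-free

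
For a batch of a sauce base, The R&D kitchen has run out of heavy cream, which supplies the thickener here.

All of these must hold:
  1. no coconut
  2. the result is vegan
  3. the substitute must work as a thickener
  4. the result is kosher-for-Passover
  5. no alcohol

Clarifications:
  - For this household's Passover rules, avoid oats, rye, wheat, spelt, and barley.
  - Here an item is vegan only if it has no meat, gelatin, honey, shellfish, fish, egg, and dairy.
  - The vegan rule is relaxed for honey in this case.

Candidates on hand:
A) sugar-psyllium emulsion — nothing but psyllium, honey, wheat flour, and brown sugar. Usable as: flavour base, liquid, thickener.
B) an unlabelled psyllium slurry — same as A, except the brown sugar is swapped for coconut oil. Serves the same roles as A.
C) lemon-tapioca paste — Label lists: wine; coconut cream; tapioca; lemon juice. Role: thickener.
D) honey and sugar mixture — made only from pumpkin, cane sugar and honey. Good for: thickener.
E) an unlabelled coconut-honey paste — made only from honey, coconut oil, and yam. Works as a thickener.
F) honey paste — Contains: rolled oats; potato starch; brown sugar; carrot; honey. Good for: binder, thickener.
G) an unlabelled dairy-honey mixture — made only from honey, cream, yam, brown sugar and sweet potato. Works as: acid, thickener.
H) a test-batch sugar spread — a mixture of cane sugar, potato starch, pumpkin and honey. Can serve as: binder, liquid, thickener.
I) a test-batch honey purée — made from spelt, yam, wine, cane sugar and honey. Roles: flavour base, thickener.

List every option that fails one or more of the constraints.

A, B, C, E, F, G, I

A: has wheat flour, so not kosher-for-Passover — reject
B: has wheat flour, so not kosher-for-Passover; has coconut oil, so not coconut-free — reject
C: has wine, so not alcohol-free; has coconut cream, so not coconut-free — reject
D: honey is permitted under the vegan carve-out; nothing else excluded — keep
E: has coconut oil, so not coconut-free — reject
F: has rolled oats, so not kosher-for-Passover — reject
G: has cream, so not vegan — reject
H: honey is permitted under the vegan carve-out; nothing else excluded — keep
I: has spelt, so not kosher-for-Passover; has wine, so not alcohol-free — no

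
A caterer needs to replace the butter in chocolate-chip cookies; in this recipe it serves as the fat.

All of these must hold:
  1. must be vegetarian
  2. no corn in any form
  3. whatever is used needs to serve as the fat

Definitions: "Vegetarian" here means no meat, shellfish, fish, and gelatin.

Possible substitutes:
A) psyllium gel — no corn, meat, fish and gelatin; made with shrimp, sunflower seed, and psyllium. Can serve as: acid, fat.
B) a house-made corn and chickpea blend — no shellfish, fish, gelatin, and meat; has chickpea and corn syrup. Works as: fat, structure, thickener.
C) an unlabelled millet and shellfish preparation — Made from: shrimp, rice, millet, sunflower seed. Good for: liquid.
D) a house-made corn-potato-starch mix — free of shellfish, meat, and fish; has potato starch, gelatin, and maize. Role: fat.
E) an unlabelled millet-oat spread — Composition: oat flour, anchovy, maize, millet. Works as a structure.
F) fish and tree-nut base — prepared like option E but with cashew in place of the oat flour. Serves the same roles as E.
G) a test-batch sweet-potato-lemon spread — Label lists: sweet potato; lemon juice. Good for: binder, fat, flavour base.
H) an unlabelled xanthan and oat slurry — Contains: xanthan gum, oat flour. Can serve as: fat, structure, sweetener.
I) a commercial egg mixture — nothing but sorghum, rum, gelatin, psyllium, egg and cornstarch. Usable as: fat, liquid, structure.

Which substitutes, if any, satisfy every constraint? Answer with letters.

A: has shrimp, so not vegetarian — no
B: has corn syrup, so not corn-free — no
C: not usable as a fat; has shrimp, so not vegetarian — out
D: has gelatin, so not vegetarian; has maize, so not corn-free — reject
E: not usable as a fat; has anchovy, so not vegetarian (and 1 more) — out
F: not usable as a fat; has anchovy, so not vegetarian (and 1 more) — out
G: works as a fat, vegetarian, no corn — keep
H: only oat flour and xanthan gum; none excluded — OK
I: has gelatin, so not vegetarian; has cornstarch, so not corn-free — reject

G, H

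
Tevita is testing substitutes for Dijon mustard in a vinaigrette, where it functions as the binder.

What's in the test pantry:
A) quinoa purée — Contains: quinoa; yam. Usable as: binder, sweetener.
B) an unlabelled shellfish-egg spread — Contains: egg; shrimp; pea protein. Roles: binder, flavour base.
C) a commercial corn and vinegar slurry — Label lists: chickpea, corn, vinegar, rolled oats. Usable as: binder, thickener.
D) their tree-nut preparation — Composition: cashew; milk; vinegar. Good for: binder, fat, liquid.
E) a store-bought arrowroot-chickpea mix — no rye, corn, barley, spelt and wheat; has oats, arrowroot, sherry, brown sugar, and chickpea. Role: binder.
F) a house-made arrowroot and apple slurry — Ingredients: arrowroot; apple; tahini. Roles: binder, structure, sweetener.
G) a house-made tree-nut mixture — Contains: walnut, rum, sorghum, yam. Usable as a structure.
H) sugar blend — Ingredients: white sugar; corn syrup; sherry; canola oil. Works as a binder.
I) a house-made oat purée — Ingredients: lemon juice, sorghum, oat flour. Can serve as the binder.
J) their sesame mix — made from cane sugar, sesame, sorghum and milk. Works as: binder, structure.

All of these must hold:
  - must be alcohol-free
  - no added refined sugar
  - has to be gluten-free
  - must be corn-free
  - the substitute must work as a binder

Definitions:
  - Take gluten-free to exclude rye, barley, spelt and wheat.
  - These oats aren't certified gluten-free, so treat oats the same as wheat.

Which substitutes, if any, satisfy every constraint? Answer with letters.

A: gluten-free, no corn — OK
B: no alcohol, no corn — valid
C: has rolled oats, so not gluten-free; has corn, so not corn-free — reject
D: no refined sugar, no alcohol — keep
E: has oats, so not gluten-free; has brown sugar, so not no-added-sugar (and 1 more) — out
F: all constraints satisfied — keep
G: not usable as a binder; has rum, so not alcohol-free — reject
H: has white sugar, so not no-added-sugar; has sherry, so not alcohol-free (and 1 more) — out
I: has oat flour, so not gluten-free — out
J: has cane sugar, so not no-added-sugar — reject

A, B, D, F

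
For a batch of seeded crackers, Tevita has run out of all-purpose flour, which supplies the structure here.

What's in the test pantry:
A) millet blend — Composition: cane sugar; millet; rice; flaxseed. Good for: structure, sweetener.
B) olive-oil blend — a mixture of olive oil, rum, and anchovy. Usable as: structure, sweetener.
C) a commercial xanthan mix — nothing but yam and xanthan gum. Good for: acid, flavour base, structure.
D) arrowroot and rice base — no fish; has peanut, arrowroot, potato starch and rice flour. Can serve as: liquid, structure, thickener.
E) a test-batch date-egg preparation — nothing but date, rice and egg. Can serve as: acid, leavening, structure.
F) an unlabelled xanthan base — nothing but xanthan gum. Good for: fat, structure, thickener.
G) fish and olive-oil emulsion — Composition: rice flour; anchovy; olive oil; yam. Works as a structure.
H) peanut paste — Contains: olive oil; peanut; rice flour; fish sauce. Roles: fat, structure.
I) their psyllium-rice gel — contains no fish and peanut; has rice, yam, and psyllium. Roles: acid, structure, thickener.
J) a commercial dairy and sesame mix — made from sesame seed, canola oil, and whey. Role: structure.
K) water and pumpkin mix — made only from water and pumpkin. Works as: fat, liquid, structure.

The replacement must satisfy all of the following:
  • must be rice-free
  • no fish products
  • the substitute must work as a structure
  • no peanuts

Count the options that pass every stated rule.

4

A: has rice, so not rice-free — reject
B: has anchovy, so not fish-free — out
C: works as a structure, no rice, no peanut — valid
D: has rice flour, so not rice-free; has peanut, so not peanut-free — reject
E: has rice, so not rice-free — out
F: only xanthan gum; none excluded — keep
G: has rice flour, so not rice-free; has anchovy, so not fish-free — out
H: has rice flour, so not rice-free; has fish sauce, so not fish-free (and 1 more) — no
I: has rice, so not rice-free — out
J: only whey, sesame seed, and canola oil; none excluded — valid
K: only water and pumpkin; none excluded — keep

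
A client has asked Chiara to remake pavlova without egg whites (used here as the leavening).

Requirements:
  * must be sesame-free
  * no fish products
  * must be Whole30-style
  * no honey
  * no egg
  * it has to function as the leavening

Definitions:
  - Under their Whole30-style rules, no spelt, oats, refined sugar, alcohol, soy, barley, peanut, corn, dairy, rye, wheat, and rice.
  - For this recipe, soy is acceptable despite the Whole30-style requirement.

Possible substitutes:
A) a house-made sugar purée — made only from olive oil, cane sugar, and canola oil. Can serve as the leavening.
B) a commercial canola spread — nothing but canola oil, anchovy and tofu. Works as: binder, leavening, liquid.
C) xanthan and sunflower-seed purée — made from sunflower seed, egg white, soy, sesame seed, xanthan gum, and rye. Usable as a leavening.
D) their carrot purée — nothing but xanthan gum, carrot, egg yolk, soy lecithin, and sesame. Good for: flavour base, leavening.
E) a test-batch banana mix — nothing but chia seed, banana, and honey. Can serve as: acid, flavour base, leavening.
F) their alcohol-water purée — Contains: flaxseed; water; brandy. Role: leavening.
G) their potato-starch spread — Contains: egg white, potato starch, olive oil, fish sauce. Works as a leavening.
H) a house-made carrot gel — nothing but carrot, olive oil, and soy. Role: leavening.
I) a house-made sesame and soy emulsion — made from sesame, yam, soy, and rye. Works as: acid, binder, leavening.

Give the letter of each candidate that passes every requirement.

H

A: has cane sugar, so not Whole30-style — reject
B: has anchovy, so not fish-free — reject
C: has rye, so not Whole30-style; has sesame seed, so not sesame-free (and 1 more) — reject
D: has sesame, so not sesame-free; has egg yolk, so not egg-free — reject
E: has honey, so not honey-free — out
F: has brandy, so not Whole30-style — out
G: has fish sauce, so not fish-free; has egg white, so not egg-free — out
H: soy is permitted under the Whole30-style carve-out; nothing else excluded — keep
I: has rye, so not Whole30-style; has sesame, so not sesame-free — out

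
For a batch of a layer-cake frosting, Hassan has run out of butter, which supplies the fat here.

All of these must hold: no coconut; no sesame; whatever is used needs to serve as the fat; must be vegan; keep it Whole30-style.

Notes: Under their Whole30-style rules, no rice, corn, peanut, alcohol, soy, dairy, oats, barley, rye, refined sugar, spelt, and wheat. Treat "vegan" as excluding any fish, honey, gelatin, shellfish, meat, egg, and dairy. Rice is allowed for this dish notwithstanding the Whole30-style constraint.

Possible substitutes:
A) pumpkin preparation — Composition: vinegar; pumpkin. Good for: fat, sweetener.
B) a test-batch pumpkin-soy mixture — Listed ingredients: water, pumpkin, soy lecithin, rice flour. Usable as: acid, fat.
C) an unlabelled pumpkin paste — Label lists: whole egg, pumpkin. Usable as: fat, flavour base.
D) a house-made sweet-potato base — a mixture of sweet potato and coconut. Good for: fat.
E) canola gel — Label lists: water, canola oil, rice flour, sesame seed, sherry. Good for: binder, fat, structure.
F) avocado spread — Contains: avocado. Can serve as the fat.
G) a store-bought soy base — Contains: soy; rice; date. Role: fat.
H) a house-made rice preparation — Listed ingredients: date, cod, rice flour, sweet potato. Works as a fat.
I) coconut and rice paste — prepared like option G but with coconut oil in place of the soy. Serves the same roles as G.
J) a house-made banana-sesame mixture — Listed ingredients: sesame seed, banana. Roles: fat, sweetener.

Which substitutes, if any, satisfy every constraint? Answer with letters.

A: Whole30-style, no coconut — valid
B: has soy lecithin, so not Whole30-style — no
C: has whole egg, so not vegan — reject
D: has coconut, so not coconut-free — no
E: has sherry, so not Whole30-style; has sesame seed, so not sesame-free — out
F: no sesame, vegan — keep
G: has soy, so not Whole30-style — no
H: has cod, so not vegan — no
I: has coconut oil, so not coconut-free — no
J: has sesame seed, so not sesame-free — out

A, F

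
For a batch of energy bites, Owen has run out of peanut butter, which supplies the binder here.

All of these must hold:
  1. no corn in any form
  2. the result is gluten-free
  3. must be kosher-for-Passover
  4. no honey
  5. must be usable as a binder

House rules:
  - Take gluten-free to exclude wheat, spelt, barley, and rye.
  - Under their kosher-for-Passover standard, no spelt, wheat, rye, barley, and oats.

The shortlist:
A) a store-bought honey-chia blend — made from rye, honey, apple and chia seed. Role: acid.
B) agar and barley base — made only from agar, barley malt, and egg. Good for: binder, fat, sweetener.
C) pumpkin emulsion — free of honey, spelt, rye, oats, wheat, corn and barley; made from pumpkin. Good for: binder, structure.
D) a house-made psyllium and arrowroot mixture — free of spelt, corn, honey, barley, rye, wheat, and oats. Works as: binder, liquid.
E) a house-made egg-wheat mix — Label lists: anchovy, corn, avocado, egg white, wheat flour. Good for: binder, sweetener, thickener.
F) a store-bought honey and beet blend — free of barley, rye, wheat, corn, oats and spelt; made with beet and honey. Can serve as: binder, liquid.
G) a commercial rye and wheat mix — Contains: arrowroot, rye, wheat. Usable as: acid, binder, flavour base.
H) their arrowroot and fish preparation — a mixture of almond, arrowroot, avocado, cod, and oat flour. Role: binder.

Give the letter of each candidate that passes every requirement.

A: not usable as a binder; has rye, so not gluten-free (and 2 more) — reject
B: has barley malt, so not gluten-free; has barley malt, so not kosher-for-Passover — no
C: works as a binder, gluten-free, no honey — keep
D: gluten-free, kosher-for-Passover — keep
E: has wheat flour, so not gluten-free; has wheat flour, so not kosher-for-Passover (and 1 more) — out
F: has honey, so not honey-free — no
G: has rye, so not gluten-free; has rye, so not kosher-for-Passover — reject
H: has oat flour, so not kosher-for-Passover — reject

C, D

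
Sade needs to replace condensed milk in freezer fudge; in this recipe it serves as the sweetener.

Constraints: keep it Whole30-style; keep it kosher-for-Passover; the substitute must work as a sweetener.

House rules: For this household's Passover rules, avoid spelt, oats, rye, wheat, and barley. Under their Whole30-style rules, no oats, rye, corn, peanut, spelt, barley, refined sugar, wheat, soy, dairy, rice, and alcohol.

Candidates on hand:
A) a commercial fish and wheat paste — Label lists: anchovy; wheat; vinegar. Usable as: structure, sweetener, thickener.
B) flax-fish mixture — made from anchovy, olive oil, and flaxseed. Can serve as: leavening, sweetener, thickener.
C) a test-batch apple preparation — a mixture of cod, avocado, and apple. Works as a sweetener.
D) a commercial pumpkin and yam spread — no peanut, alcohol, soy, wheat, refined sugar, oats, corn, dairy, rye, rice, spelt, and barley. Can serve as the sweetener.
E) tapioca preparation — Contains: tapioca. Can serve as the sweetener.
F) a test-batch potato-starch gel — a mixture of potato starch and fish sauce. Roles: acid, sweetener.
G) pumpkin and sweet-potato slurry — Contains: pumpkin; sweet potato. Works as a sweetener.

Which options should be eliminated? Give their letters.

A: has wheat, so not kosher-for-Passover; has wheat, so not Whole30-style — reject
B: only anchovy, olive oil and flaxseed; none excluded — OK
C: only cod, apple, and avocado; none excluded — valid
D: nothing on the exclusion list — keep
E: kosher-for-Passover, Whole30-style — OK
F: works as a sweetener, kosher-for-Passover, Whole30-style — OK
G: only sweet potato and pumpkin; none excluded — valid

A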